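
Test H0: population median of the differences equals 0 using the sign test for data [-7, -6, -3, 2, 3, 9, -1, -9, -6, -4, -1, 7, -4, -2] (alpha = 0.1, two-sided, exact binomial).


Step 1: Discard zero differences. Original n = 14; n_eff = number of nonzero differences = 14.
Nonzero differences (with sign): -7, -6, -3, +2, +3, +9, -1, -9, -6, -4, -1, +7, -4, -2
Step 2: Count signs: positive = 4, negative = 10.
Step 3: Under H0: P(positive) = 0.5, so the number of positives S ~ Bin(14, 0.5).
Step 4: Two-sided exact p-value = sum of Bin(14,0.5) probabilities at or below the observed probability = 0.179565.
Step 5: alpha = 0.1. fail to reject H0.

n_eff = 14, pos = 4, neg = 10, p = 0.179565, fail to reject H0.


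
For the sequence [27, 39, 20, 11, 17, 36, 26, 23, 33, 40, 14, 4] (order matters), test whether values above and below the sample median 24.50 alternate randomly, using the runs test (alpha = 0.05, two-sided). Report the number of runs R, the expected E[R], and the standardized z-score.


Step 1: Compute median = 24.50; label A = above, B = below.
Labels in order: AABBBAABAABB  (n_A = 6, n_B = 6)
Step 2: Count runs R = 6.
Step 3: Under H0 (random ordering), E[R] = 2*n_A*n_B/(n_A+n_B) + 1 = 2*6*6/12 + 1 = 7.0000.
        Var[R] = 2*n_A*n_B*(2*n_A*n_B - n_A - n_B) / ((n_A+n_B)^2 * (n_A+n_B-1)) = 4320/1584 = 2.7273.
        SD[R] = 1.6514.
Step 4: Continuity-corrected z = (R + 0.5 - E[R]) / SD[R] = (6 + 0.5 - 7.0000) / 1.6514 = -0.3028.
Step 5: Two-sided p-value via normal approximation = 2*(1 - Phi(|z|)) = 0.762069.
Step 6: alpha = 0.05. fail to reject H0.

R = 6, z = -0.3028, p = 0.762069, fail to reject H0.


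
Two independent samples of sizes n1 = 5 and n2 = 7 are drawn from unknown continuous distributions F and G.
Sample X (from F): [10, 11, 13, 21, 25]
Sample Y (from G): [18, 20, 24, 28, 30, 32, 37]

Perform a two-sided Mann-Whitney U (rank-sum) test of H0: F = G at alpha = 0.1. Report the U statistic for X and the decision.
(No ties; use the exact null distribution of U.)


Step 1: Combine and sort all 12 observations; assign midranks.
sorted (value, group): (10,X), (11,X), (13,X), (18,Y), (20,Y), (21,X), (24,Y), (25,X), (28,Y), (30,Y), (32,Y), (37,Y)
ranks: 10->1, 11->2, 13->3, 18->4, 20->5, 21->6, 24->7, 25->8, 28->9, 30->10, 32->11, 37->12
Step 2: Rank sum for X: R1 = 1 + 2 + 3 + 6 + 8 = 20.
Step 3: U_X = R1 - n1(n1+1)/2 = 20 - 5*6/2 = 20 - 15 = 5.
       U_Y = n1*n2 - U_X = 35 - 5 = 30.
Step 4: No ties, so the exact null distribution of U (based on enumerating the C(12,5) = 792 equally likely rank assignments) gives the two-sided p-value.
Step 5: p-value = 0.047980; compare to alpha = 0.1. reject H0.

U_X = 5, p = 0.047980, reject H0 at alpha = 0.1.


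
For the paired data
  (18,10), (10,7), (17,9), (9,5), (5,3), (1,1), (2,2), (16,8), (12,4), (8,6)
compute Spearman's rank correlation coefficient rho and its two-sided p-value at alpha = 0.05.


Step 1: Rank x and y separately (midranks; no ties here).
rank(x): 18->10, 10->6, 17->9, 9->5, 5->3, 1->1, 2->2, 16->8, 12->7, 8->4
rank(y): 10->10, 7->7, 9->9, 5->5, 3->3, 1->1, 2->2, 8->8, 4->4, 6->6
Step 2: d_i = R_x(i) - R_y(i); compute d_i^2.
  (10-10)^2=0, (6-7)^2=1, (9-9)^2=0, (5-5)^2=0, (3-3)^2=0, (1-1)^2=0, (2-2)^2=0, (8-8)^2=0, (7-4)^2=9, (4-6)^2=4
sum(d^2) = 14.
Step 3: rho = 1 - 6*14 / (10*(10^2 - 1)) = 1 - 84/990 = 0.915152.
Step 4: Under H0, t = rho * sqrt((n-2)/(1-rho^2)) = 6.4212 ~ t(8).
Step 5: Two-sided p-value from the t-distribution with 8 df = 0.000204.
Step 6: alpha = 0.05. reject H0.

rho = 0.9152, p = 0.000204, reject H0 at alpha = 0.05.


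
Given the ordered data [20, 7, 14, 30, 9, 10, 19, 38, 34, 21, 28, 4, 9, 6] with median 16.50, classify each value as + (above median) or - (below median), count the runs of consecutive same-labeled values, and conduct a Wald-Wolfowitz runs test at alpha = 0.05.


Step 1: Compute median = 16.50; label A = above, B = below.
Labels in order: ABBABBAAAAABBB  (n_A = 7, n_B = 7)
Step 2: Count runs R = 6.
Step 3: Under H0 (random ordering), E[R] = 2*n_A*n_B/(n_A+n_B) + 1 = 2*7*7/14 + 1 = 8.0000.
        Var[R] = 2*n_A*n_B*(2*n_A*n_B - n_A - n_B) / ((n_A+n_B)^2 * (n_A+n_B-1)) = 8232/2548 = 3.2308.
        SD[R] = 1.7974.
Step 4: Continuity-corrected z = (R + 0.5 - E[R]) / SD[R] = (6 + 0.5 - 8.0000) / 1.7974 = -0.8345.
Step 5: Two-sided p-value via normal approximation = 2*(1 - Phi(|z|)) = 0.403986.
Step 6: alpha = 0.05. fail to reject H0.

R = 6, z = -0.8345, p = 0.403986, fail to reject H0.


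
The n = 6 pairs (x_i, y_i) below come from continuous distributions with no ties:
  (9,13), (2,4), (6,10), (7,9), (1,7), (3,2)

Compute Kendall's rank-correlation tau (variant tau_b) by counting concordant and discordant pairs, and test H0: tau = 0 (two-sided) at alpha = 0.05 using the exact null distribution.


Step 1: Enumerate the 15 unordered pairs (i,j) with i<j and classify each by sign(x_j-x_i) * sign(y_j-y_i).
  (1,2):dx=-7,dy=-9->C; (1,3):dx=-3,dy=-3->C; (1,4):dx=-2,dy=-4->C; (1,5):dx=-8,dy=-6->C
  (1,6):dx=-6,dy=-11->C; (2,3):dx=+4,dy=+6->C; (2,4):dx=+5,dy=+5->C; (2,5):dx=-1,dy=+3->D
  (2,6):dx=+1,dy=-2->D; (3,4):dx=+1,dy=-1->D; (3,5):dx=-5,dy=-3->C; (3,6):dx=-3,dy=-8->C
  (4,5):dx=-6,dy=-2->C; (4,6):dx=-4,dy=-7->C; (5,6):dx=+2,dy=-5->D
Step 2: C = 11, D = 4, total pairs = 15.
Step 3: tau = (C - D)/(n(n-1)/2) = (11 - 4)/15 = 0.466667.
Step 4: Exact two-sided p-value (enumerate n! = 720 permutations of y under H0): p = 0.272222.
Step 5: alpha = 0.05. fail to reject H0.

tau_b = 0.4667 (C=11, D=4), p = 0.272222, fail to reject H0.


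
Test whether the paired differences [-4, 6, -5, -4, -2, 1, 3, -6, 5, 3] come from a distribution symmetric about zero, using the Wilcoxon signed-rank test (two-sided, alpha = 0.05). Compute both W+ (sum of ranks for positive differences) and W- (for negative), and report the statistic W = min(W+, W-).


Step 1: Drop any zero differences (none here) and take |d_i|.
|d| = [4, 6, 5, 4, 2, 1, 3, 6, 5, 3]
Step 2: Midrank |d_i| (ties get averaged ranks).
ranks: |4|->5.5, |6|->9.5, |5|->7.5, |4|->5.5, |2|->2, |1|->1, |3|->3.5, |6|->9.5, |5|->7.5, |3|->3.5
Step 3: Attach original signs; sum ranks with positive sign and with negative sign.
W+ = 9.5 + 1 + 3.5 + 7.5 + 3.5 = 25
W- = 5.5 + 7.5 + 5.5 + 2 + 9.5 = 30
(Check: W+ + W- = 55 should equal n(n+1)/2 = 55.)
Step 4: Test statistic W = min(W+, W-) = 25.
Step 5: Ties in |d|, so use the tie-corrected normal approximation.
        E[W] = n(n+1)/4 = 10*11/4 = 27.5.
        Tie groups: |d|=3 (t=2), |d|=4 (t=2), |d|=5 (t=2), |d|=6 (t=2); sum(t^3 - t) = 24.
        Var[W] = n(n+1)(2n+1)/24 - sum(t^3-t)/48 = 2310/24 - 24/48 = 95.75.
        z = (W - E[W]) / sqrt(Var[W]) = (25 - 27.5) / 9.7852 = -0.2555.
        Two-sided p = 2*Phi(z) = 0.798346.
Step 6: alpha = 0.05. fail to reject H0.

W+ = 25, W- = 30, W = min = 25, p = 0.798346, fail to reject H0.


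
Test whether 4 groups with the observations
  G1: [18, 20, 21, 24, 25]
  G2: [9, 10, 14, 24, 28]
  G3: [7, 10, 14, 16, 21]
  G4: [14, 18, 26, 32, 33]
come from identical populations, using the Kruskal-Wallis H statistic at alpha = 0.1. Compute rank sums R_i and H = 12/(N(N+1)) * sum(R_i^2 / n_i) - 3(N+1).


Step 1: Combine all N = 20 observations and assign midranks.
sorted (value, group, rank): (7,G3,1), (9,G2,2), (10,G2,3.5), (10,G3,3.5), (14,G2,6), (14,G3,6), (14,G4,6), (16,G3,8), (18,G1,9.5), (18,G4,9.5), (20,G1,11), (21,G1,12.5), (21,G3,12.5), (24,G1,14.5), (24,G2,14.5), (25,G1,16), (26,G4,17), (28,G2,18), (32,G4,19), (33,G4,20)
Step 2: Sum ranks within each group.
R_1 = 63.5 (n_1 = 5)
R_2 = 44 (n_2 = 5)
R_3 = 31 (n_3 = 5)
R_4 = 71.5 (n_4 = 5)
Step 3: H = 12/(N(N+1)) * sum(R_i^2/n_i) - 3(N+1)
     = 12/(20*21) * (63.5^2/5 + 44^2/5 + 31^2/5 + 71.5^2/5) - 3*21
     = 0.028571 * 2408.3 - 63
     = 5.808571.
Step 4: Ties present; correction factor C = 1 - 48/(20^3 - 20) = 0.993985. Corrected H = 5.808571 / 0.993985 = 5.843722.
Step 5: Under H0, H ~ chi^2(3); p-value = 0.119466.
Step 6: alpha = 0.1. fail to reject H0.

H = 5.8437, df = 3, p = 0.119466, fail to reject H0.


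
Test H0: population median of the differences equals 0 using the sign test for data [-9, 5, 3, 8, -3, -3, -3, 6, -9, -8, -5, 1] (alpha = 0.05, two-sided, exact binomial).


Step 1: Discard zero differences. Original n = 12; n_eff = number of nonzero differences = 12.
Nonzero differences (with sign): -9, +5, +3, +8, -3, -3, -3, +6, -9, -8, -5, +1
Step 2: Count signs: positive = 5, negative = 7.
Step 3: Under H0: P(positive) = 0.5, so the number of positives S ~ Bin(12, 0.5).
Step 4: Two-sided exact p-value = sum of Bin(12,0.5) probabilities at or below the observed probability = 0.774414.
Step 5: alpha = 0.05. fail to reject H0.

n_eff = 12, pos = 5, neg = 7, p = 0.774414, fail to reject H0.


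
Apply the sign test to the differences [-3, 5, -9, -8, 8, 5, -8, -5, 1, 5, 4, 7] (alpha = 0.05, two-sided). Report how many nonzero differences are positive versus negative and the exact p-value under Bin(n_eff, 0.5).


Step 1: Discard zero differences. Original n = 12; n_eff = number of nonzero differences = 12.
Nonzero differences (with sign): -3, +5, -9, -8, +8, +5, -8, -5, +1, +5, +4, +7
Step 2: Count signs: positive = 7, negative = 5.
Step 3: Under H0: P(positive) = 0.5, so the number of positives S ~ Bin(12, 0.5).
Step 4: Two-sided exact p-value = sum of Bin(12,0.5) probabilities at or below the observed probability = 0.774414.
Step 5: alpha = 0.05. fail to reject H0.

n_eff = 12, pos = 7, neg = 5, p = 0.774414, fail to reject H0.


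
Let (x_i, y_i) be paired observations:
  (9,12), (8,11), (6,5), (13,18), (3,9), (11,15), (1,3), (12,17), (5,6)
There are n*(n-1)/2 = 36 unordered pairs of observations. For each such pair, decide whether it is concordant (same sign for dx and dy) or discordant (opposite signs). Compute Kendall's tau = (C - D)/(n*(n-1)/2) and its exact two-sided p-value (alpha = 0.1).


Step 1: Enumerate the 36 unordered pairs (i,j) with i<j and classify each by sign(x_j-x_i) * sign(y_j-y_i).
  (1,2):dx=-1,dy=-1->C; (1,3):dx=-3,dy=-7->C; (1,4):dx=+4,dy=+6->C; (1,5):dx=-6,dy=-3->C
  (1,6):dx=+2,dy=+3->C; (1,7):dx=-8,dy=-9->C; (1,8):dx=+3,dy=+5->C; (1,9):dx=-4,dy=-6->C
  (2,3):dx=-2,dy=-6->C; (2,4):dx=+5,dy=+7->C; (2,5):dx=-5,dy=-2->C; (2,6):dx=+3,dy=+4->C
  (2,7):dx=-7,dy=-8->C; (2,8):dx=+4,dy=+6->C; (2,9):dx=-3,dy=-5->C; (3,4):dx=+7,dy=+13->C
  (3,5):dx=-3,dy=+4->D; (3,6):dx=+5,dy=+10->C; (3,7):dx=-5,dy=-2->C; (3,8):dx=+6,dy=+12->C
  (3,9):dx=-1,dy=+1->D; (4,5):dx=-10,dy=-9->C; (4,6):dx=-2,dy=-3->C; (4,7):dx=-12,dy=-15->C
  (4,8):dx=-1,dy=-1->C; (4,9):dx=-8,dy=-12->C; (5,6):dx=+8,dy=+6->C; (5,7):dx=-2,dy=-6->C
  (5,8):dx=+9,dy=+8->C; (5,9):dx=+2,dy=-3->D; (6,7):dx=-10,dy=-12->C; (6,8):dx=+1,dy=+2->C
  (6,9):dx=-6,dy=-9->C; (7,8):dx=+11,dy=+14->C; (7,9):dx=+4,dy=+3->C; (8,9):dx=-7,dy=-11->C
Step 2: C = 33, D = 3, total pairs = 36.
Step 3: tau = (C - D)/(n(n-1)/2) = (33 - 3)/36 = 0.833333.
Step 4: Exact two-sided p-value (enumerate n! = 362880 permutations of y under H0): p = 0.000854.
Step 5: alpha = 0.1. reject H0.

tau_b = 0.8333 (C=33, D=3), p = 0.000854, reject H0.


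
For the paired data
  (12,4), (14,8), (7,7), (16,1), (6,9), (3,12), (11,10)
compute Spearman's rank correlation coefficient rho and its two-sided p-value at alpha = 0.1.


Step 1: Rank x and y separately (midranks; no ties here).
rank(x): 12->5, 14->6, 7->3, 16->7, 6->2, 3->1, 11->4
rank(y): 4->2, 8->4, 7->3, 1->1, 9->5, 12->7, 10->6
Step 2: d_i = R_x(i) - R_y(i); compute d_i^2.
  (5-2)^2=9, (6-4)^2=4, (3-3)^2=0, (7-1)^2=36, (2-5)^2=9, (1-7)^2=36, (4-6)^2=4
sum(d^2) = 98.
Step 3: rho = 1 - 6*98 / (7*(7^2 - 1)) = 1 - 588/336 = -0.750000.
Step 4: Under H0, t = rho * sqrt((n-2)/(1-rho^2)) = -2.5355 ~ t(5).
Step 5: Two-sided p-value from the t-distribution with 5 df = 0.052181.
Step 6: alpha = 0.1. reject H0.

rho = -0.7500, p = 0.052181, reject H0 at alpha = 0.1.


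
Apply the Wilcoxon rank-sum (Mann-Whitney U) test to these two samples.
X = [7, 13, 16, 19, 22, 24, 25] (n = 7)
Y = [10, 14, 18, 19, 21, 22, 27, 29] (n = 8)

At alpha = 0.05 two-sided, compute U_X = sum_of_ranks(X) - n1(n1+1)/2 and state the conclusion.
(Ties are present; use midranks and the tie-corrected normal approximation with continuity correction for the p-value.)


Step 1: Combine and sort all 15 observations; assign midranks.
sorted (value, group): (7,X), (10,Y), (13,X), (14,Y), (16,X), (18,Y), (19,X), (19,Y), (21,Y), (22,X), (22,Y), (24,X), (25,X), (27,Y), (29,Y)
ranks: 7->1, 10->2, 13->3, 14->4, 16->5, 18->6, 19->7.5, 19->7.5, 21->9, 22->10.5, 22->10.5, 24->12, 25->13, 27->14, 29->15
Step 2: Rank sum for X: R1 = 1 + 3 + 5 + 7.5 + 10.5 + 12 + 13 = 52.
Step 3: U_X = R1 - n1(n1+1)/2 = 52 - 7*8/2 = 52 - 28 = 24.
       U_Y = n1*n2 - U_X = 56 - 24 = 32.
Step 4: Ties are present, so use the tie-corrected normal approximation (with continuity correction) for the p-value.
Step 5: p-value = 0.684910; compare to alpha = 0.05. fail to reject H0.

U_X = 24, p = 0.684910, fail to reject H0 at alpha = 0.05.


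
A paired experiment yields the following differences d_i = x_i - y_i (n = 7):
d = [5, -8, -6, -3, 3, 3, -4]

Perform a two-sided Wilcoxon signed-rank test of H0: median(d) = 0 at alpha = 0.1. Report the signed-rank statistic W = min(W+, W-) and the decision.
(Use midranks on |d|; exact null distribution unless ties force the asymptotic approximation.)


Step 1: Drop any zero differences (none here) and take |d_i|.
|d| = [5, 8, 6, 3, 3, 3, 4]
Step 2: Midrank |d_i| (ties get averaged ranks).
ranks: |5|->5, |8|->7, |6|->6, |3|->2, |3|->2, |3|->2, |4|->4
Step 3: Attach original signs; sum ranks with positive sign and with negative sign.
W+ = 5 + 2 + 2 = 9
W- = 7 + 6 + 2 + 4 = 19
(Check: W+ + W- = 28 should equal n(n+1)/2 = 28.)
Step 4: Test statistic W = min(W+, W-) = 9.
Step 5: Ties in |d|, so use the tie-corrected normal approximation.
        E[W] = n(n+1)/4 = 7*8/4 = 14.
        Tie groups: |d|=3 (t=3); sum(t^3 - t) = 24.
        Var[W] = n(n+1)(2n+1)/24 - sum(t^3-t)/48 = 840/24 - 24/48 = 34.5.
        z = (W - E[W]) / sqrt(Var[W]) = (9 - 14) / 5.8737 = -0.8513.
        Two-sided p = 2*Phi(z) = 0.394627.
Step 6: alpha = 0.1. fail to reject H0.

W+ = 9, W- = 19, W = min = 9, p = 0.394627, fail to reject H0.


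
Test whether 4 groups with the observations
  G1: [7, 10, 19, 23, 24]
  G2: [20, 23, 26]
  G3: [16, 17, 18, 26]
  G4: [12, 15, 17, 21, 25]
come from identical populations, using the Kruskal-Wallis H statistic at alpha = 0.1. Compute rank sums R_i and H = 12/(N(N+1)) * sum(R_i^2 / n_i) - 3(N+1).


Step 1: Combine all N = 17 observations and assign midranks.
sorted (value, group, rank): (7,G1,1), (10,G1,2), (12,G4,3), (15,G4,4), (16,G3,5), (17,G3,6.5), (17,G4,6.5), (18,G3,8), (19,G1,9), (20,G2,10), (21,G4,11), (23,G1,12.5), (23,G2,12.5), (24,G1,14), (25,G4,15), (26,G2,16.5), (26,G3,16.5)
Step 2: Sum ranks within each group.
R_1 = 38.5 (n_1 = 5)
R_2 = 39 (n_2 = 3)
R_3 = 36 (n_3 = 4)
R_4 = 39.5 (n_4 = 5)
Step 3: H = 12/(N(N+1)) * sum(R_i^2/n_i) - 3(N+1)
     = 12/(17*18) * (38.5^2/5 + 39^2/3 + 36^2/4 + 39.5^2/5) - 3*18
     = 0.039216 * 1439.5 - 54
     = 2.450980.
Step 4: Ties present; correction factor C = 1 - 18/(17^3 - 17) = 0.996324. Corrected H = 2.450980 / 0.996324 = 2.460025.
Step 5: Under H0, H ~ chi^2(3); p-value = 0.482559.
Step 6: alpha = 0.1. fail to reject H0.

H = 2.4600, df = 3, p = 0.482559, fail to reject H0.


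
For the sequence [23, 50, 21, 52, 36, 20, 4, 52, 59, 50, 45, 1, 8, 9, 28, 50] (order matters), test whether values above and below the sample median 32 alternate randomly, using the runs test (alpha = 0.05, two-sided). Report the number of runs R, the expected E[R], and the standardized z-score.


Step 1: Compute median = 32; label A = above, B = below.
Labels in order: BABAABBAAAABBBBA  (n_A = 8, n_B = 8)
Step 2: Count runs R = 8.
Step 3: Under H0 (random ordering), E[R] = 2*n_A*n_B/(n_A+n_B) + 1 = 2*8*8/16 + 1 = 9.0000.
        Var[R] = 2*n_A*n_B*(2*n_A*n_B - n_A - n_B) / ((n_A+n_B)^2 * (n_A+n_B-1)) = 14336/3840 = 3.7333.
        SD[R] = 1.9322.
Step 4: Continuity-corrected z = (R + 0.5 - E[R]) / SD[R] = (8 + 0.5 - 9.0000) / 1.9322 = -0.2588.
Step 5: Two-sided p-value via normal approximation = 2*(1 - Phi(|z|)) = 0.795809.
Step 6: alpha = 0.05. fail to reject H0.

R = 8, z = -0.2588, p = 0.795809, fail to reject H0.


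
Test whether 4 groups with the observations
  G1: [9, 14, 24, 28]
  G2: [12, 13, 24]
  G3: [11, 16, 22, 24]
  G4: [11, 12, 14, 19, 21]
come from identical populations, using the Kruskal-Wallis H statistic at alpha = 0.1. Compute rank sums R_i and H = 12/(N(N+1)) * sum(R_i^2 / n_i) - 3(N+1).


Step 1: Combine all N = 16 observations and assign midranks.
sorted (value, group, rank): (9,G1,1), (11,G3,2.5), (11,G4,2.5), (12,G2,4.5), (12,G4,4.5), (13,G2,6), (14,G1,7.5), (14,G4,7.5), (16,G3,9), (19,G4,10), (21,G4,11), (22,G3,12), (24,G1,14), (24,G2,14), (24,G3,14), (28,G1,16)
Step 2: Sum ranks within each group.
R_1 = 38.5 (n_1 = 4)
R_2 = 24.5 (n_2 = 3)
R_3 = 37.5 (n_3 = 4)
R_4 = 35.5 (n_4 = 5)
Step 3: H = 12/(N(N+1)) * sum(R_i^2/n_i) - 3(N+1)
     = 12/(16*17) * (38.5^2/4 + 24.5^2/3 + 37.5^2/4 + 35.5^2/5) - 3*17
     = 0.044118 * 1174.26 - 51
     = 0.805515.
Step 4: Ties present; correction factor C = 1 - 42/(16^3 - 16) = 0.989706. Corrected H = 0.805515 / 0.989706 = 0.813893.
Step 5: Under H0, H ~ chi^2(3); p-value = 0.846141.
Step 6: alpha = 0.1. fail to reject H0.

H = 0.8139, df = 3, p = 0.846141, fail to reject H0.


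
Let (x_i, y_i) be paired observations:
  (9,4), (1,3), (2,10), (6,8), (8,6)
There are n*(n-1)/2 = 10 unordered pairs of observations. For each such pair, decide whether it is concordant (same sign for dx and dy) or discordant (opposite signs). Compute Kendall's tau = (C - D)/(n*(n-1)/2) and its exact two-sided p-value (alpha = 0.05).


Step 1: Enumerate the 10 unordered pairs (i,j) with i<j and classify each by sign(x_j-x_i) * sign(y_j-y_i).
  (1,2):dx=-8,dy=-1->C; (1,3):dx=-7,dy=+6->D; (1,4):dx=-3,dy=+4->D; (1,5):dx=-1,dy=+2->D
  (2,3):dx=+1,dy=+7->C; (2,4):dx=+5,dy=+5->C; (2,5):dx=+7,dy=+3->C; (3,4):dx=+4,dy=-2->D
  (3,5):dx=+6,dy=-4->D; (4,5):dx=+2,dy=-2->D
Step 2: C = 4, D = 6, total pairs = 10.
Step 3: tau = (C - D)/(n(n-1)/2) = (4 - 6)/10 = -0.200000.
Step 4: Exact two-sided p-value (enumerate n! = 120 permutations of y under H0): p = 0.816667.
Step 5: alpha = 0.05. fail to reject H0.

tau_b = -0.2000 (C=4, D=6), p = 0.816667, fail to reject H0.


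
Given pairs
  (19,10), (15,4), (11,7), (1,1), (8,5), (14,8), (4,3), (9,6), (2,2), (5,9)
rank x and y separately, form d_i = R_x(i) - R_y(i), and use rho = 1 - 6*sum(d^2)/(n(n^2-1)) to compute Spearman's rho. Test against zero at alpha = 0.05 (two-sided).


Step 1: Rank x and y separately (midranks; no ties here).
rank(x): 19->10, 15->9, 11->7, 1->1, 8->5, 14->8, 4->3, 9->6, 2->2, 5->4
rank(y): 10->10, 4->4, 7->7, 1->1, 5->5, 8->8, 3->3, 6->6, 2->2, 9->9
Step 2: d_i = R_x(i) - R_y(i); compute d_i^2.
  (10-10)^2=0, (9-4)^2=25, (7-7)^2=0, (1-1)^2=0, (5-5)^2=0, (8-8)^2=0, (3-3)^2=0, (6-6)^2=0, (2-2)^2=0, (4-9)^2=25
sum(d^2) = 50.
Step 3: rho = 1 - 6*50 / (10*(10^2 - 1)) = 1 - 300/990 = 0.696970.
Step 4: Under H0, t = rho * sqrt((n-2)/(1-rho^2)) = 2.7490 ~ t(8).
Step 5: Two-sided p-value from the t-distribution with 8 df = 0.025097.
Step 6: alpha = 0.05. reject H0.

rho = 0.6970, p = 0.025097, reject H0 at alpha = 0.05.


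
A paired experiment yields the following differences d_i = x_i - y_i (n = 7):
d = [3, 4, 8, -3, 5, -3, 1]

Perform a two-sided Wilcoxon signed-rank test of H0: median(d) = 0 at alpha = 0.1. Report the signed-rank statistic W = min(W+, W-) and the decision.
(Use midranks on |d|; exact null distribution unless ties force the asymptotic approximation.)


Step 1: Drop any zero differences (none here) and take |d_i|.
|d| = [3, 4, 8, 3, 5, 3, 1]
Step 2: Midrank |d_i| (ties get averaged ranks).
ranks: |3|->3, |4|->5, |8|->7, |3|->3, |5|->6, |3|->3, |1|->1
Step 3: Attach original signs; sum ranks with positive sign and with negative sign.
W+ = 3 + 5 + 7 + 6 + 1 = 22
W- = 3 + 3 = 6
(Check: W+ + W- = 28 should equal n(n+1)/2 = 28.)
Step 4: Test statistic W = min(W+, W-) = 6.
Step 5: Ties in |d|, so use the tie-corrected normal approximation.
        E[W] = n(n+1)/4 = 7*8/4 = 14.
        Tie groups: |d|=3 (t=3); sum(t^3 - t) = 24.
        Var[W] = n(n+1)(2n+1)/24 - sum(t^3-t)/48 = 840/24 - 24/48 = 34.5.
        z = (W - E[W]) / sqrt(Var[W]) = (6 - 14) / 5.8737 = -1.3620.
        Two-sided p = 2*Phi(z) = 0.173195.
Step 6: alpha = 0.1. fail to reject H0.

W+ = 22, W- = 6, W = min = 6, p = 0.173195, fail to reject H0.


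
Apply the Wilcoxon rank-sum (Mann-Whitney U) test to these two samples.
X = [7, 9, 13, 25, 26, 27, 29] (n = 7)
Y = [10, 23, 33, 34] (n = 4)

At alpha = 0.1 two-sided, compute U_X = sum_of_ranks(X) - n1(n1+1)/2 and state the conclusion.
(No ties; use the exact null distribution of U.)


Step 1: Combine and sort all 11 observations; assign midranks.
sorted (value, group): (7,X), (9,X), (10,Y), (13,X), (23,Y), (25,X), (26,X), (27,X), (29,X), (33,Y), (34,Y)
ranks: 7->1, 9->2, 10->3, 13->4, 23->5, 25->6, 26->7, 27->8, 29->9, 33->10, 34->11
Step 2: Rank sum for X: R1 = 1 + 2 + 4 + 6 + 7 + 8 + 9 = 37.
Step 3: U_X = R1 - n1(n1+1)/2 = 37 - 7*8/2 = 37 - 28 = 9.
       U_Y = n1*n2 - U_X = 28 - 9 = 19.
Step 4: No ties, so the exact null distribution of U (based on enumerating the C(11,7) = 330 equally likely rank assignments) gives the two-sided p-value.
Step 5: p-value = 0.412121; compare to alpha = 0.1. fail to reject H0.

U_X = 9, p = 0.412121, fail to reject H0 at alpha = 0.1.


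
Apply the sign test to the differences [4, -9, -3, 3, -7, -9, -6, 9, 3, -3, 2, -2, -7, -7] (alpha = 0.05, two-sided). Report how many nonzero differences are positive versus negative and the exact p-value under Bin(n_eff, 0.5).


Step 1: Discard zero differences. Original n = 14; n_eff = number of nonzero differences = 14.
Nonzero differences (with sign): +4, -9, -3, +3, -7, -9, -6, +9, +3, -3, +2, -2, -7, -7
Step 2: Count signs: positive = 5, negative = 9.
Step 3: Under H0: P(positive) = 0.5, so the number of positives S ~ Bin(14, 0.5).
Step 4: Two-sided exact p-value = sum of Bin(14,0.5) probabilities at or below the observed probability = 0.423950.
Step 5: alpha = 0.05. fail to reject H0.

n_eff = 14, pos = 5, neg = 9, p = 0.423950, fail to reject H0.


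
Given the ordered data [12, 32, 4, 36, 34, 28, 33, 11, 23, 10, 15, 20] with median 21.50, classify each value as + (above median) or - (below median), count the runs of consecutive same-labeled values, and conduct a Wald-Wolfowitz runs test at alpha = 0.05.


Step 1: Compute median = 21.50; label A = above, B = below.
Labels in order: BABAAAABABBB  (n_A = 6, n_B = 6)
Step 2: Count runs R = 7.
Step 3: Under H0 (random ordering), E[R] = 2*n_A*n_B/(n_A+n_B) + 1 = 2*6*6/12 + 1 = 7.0000.
        Var[R] = 2*n_A*n_B*(2*n_A*n_B - n_A - n_B) / ((n_A+n_B)^2 * (n_A+n_B-1)) = 4320/1584 = 2.7273.
        SD[R] = 1.6514.
Step 4: R = E[R], so z = 0 with no continuity correction.
Step 5: Two-sided p-value via normal approximation = 2*(1 - Phi(|z|)) = 1.000000.
Step 6: alpha = 0.05. fail to reject H0.

R = 7, z = 0.0000, p = 1.000000, fail to reject H0.


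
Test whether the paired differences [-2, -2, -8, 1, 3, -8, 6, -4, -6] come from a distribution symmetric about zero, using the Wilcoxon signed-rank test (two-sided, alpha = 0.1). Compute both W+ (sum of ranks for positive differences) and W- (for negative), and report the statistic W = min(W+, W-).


Step 1: Drop any zero differences (none here) and take |d_i|.
|d| = [2, 2, 8, 1, 3, 8, 6, 4, 6]
Step 2: Midrank |d_i| (ties get averaged ranks).
ranks: |2|->2.5, |2|->2.5, |8|->8.5, |1|->1, |3|->4, |8|->8.5, |6|->6.5, |4|->5, |6|->6.5
Step 3: Attach original signs; sum ranks with positive sign and with negative sign.
W+ = 1 + 4 + 6.5 = 11.5
W- = 2.5 + 2.5 + 8.5 + 8.5 + 5 + 6.5 = 33.5
(Check: W+ + W- = 45 should equal n(n+1)/2 = 45.)
Step 4: Test statistic W = min(W+, W-) = 11.5.
Step 5: Ties in |d|, so use the tie-corrected normal approximation.
        E[W] = n(n+1)/4 = 9*10/4 = 22.5.
        Tie groups: |d|=2 (t=2), |d|=6 (t=2), |d|=8 (t=2); sum(t^3 - t) = 18.
        Var[W] = n(n+1)(2n+1)/24 - sum(t^3-t)/48 = 1710/24 - 18/48 = 70.875.
        z = (W - E[W]) / sqrt(Var[W]) = (11.5 - 22.5) / 8.4187 = -1.3066.
        Two-sided p = 2*Phi(z) = 0.191345.
Step 6: alpha = 0.1. fail to reject H0.

W+ = 11.5, W- = 33.5, W = min = 11.5, p = 0.191345, fail to reject H0.


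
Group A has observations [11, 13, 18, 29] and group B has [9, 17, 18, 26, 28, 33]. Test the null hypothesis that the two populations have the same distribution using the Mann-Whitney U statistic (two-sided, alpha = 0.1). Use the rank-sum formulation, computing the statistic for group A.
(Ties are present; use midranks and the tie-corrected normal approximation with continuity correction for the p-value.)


Step 1: Combine and sort all 10 observations; assign midranks.
sorted (value, group): (9,Y), (11,X), (13,X), (17,Y), (18,X), (18,Y), (26,Y), (28,Y), (29,X), (33,Y)
ranks: 9->1, 11->2, 13->3, 17->4, 18->5.5, 18->5.5, 26->7, 28->8, 29->9, 33->10
Step 2: Rank sum for X: R1 = 2 + 3 + 5.5 + 9 = 19.5.
Step 3: U_X = R1 - n1(n1+1)/2 = 19.5 - 4*5/2 = 19.5 - 10 = 9.5.
       U_Y = n1*n2 - U_X = 24 - 9.5 = 14.5.
Step 4: Ties are present, so use the tie-corrected normal approximation (with continuity correction) for the p-value.
Step 5: p-value = 0.668870; compare to alpha = 0.1. fail to reject H0.

U_X = 9.5, p = 0.668870, fail to reject H0 at alpha = 0.1.


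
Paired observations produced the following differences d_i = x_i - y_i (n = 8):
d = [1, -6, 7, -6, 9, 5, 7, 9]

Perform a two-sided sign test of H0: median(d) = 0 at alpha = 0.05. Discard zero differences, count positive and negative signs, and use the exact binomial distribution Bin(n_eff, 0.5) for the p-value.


Step 1: Discard zero differences. Original n = 8; n_eff = number of nonzero differences = 8.
Nonzero differences (with sign): +1, -6, +7, -6, +9, +5, +7, +9
Step 2: Count signs: positive = 6, negative = 2.
Step 3: Under H0: P(positive) = 0.5, so the number of positives S ~ Bin(8, 0.5).
Step 4: Two-sided exact p-value = sum of Bin(8,0.5) probabilities at or below the observed probability = 0.289062.
Step 5: alpha = 0.05. fail to reject H0.

n_eff = 8, pos = 6, neg = 2, p = 0.289062, fail to reject H0.


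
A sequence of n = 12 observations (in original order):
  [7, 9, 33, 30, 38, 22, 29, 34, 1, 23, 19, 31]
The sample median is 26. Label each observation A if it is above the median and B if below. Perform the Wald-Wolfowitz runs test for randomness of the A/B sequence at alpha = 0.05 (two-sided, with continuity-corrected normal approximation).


Step 1: Compute median = 26; label A = above, B = below.
Labels in order: BBAAABAABBBA  (n_A = 6, n_B = 6)
Step 2: Count runs R = 6.
Step 3: Under H0 (random ordering), E[R] = 2*n_A*n_B/(n_A+n_B) + 1 = 2*6*6/12 + 1 = 7.0000.
        Var[R] = 2*n_A*n_B*(2*n_A*n_B - n_A - n_B) / ((n_A+n_B)^2 * (n_A+n_B-1)) = 4320/1584 = 2.7273.
        SD[R] = 1.6514.
Step 4: Continuity-corrected z = (R + 0.5 - E[R]) / SD[R] = (6 + 0.5 - 7.0000) / 1.6514 = -0.3028.
Step 5: Two-sided p-value via normal approximation = 2*(1 - Phi(|z|)) = 0.762069.
Step 6: alpha = 0.05. fail to reject H0.

R = 6, z = -0.3028, p = 0.762069, fail to reject H0.


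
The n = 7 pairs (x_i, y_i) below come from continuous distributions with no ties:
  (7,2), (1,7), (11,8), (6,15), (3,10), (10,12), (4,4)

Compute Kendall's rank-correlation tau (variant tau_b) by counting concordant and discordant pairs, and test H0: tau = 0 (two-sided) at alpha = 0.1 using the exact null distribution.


Step 1: Enumerate the 21 unordered pairs (i,j) with i<j and classify each by sign(x_j-x_i) * sign(y_j-y_i).
  (1,2):dx=-6,dy=+5->D; (1,3):dx=+4,dy=+6->C; (1,4):dx=-1,dy=+13->D; (1,5):dx=-4,dy=+8->D
  (1,6):dx=+3,dy=+10->C; (1,7):dx=-3,dy=+2->D; (2,3):dx=+10,dy=+1->C; (2,4):dx=+5,dy=+8->C
  (2,5):dx=+2,dy=+3->C; (2,6):dx=+9,dy=+5->C; (2,7):dx=+3,dy=-3->D; (3,4):dx=-5,dy=+7->D
  (3,5):dx=-8,dy=+2->D; (3,6):dx=-1,dy=+4->D; (3,7):dx=-7,dy=-4->C; (4,5):dx=-3,dy=-5->C
  (4,6):dx=+4,dy=-3->D; (4,7):dx=-2,dy=-11->C; (5,6):dx=+7,dy=+2->C; (5,7):dx=+1,dy=-6->D
  (6,7):dx=-6,dy=-8->C
Step 2: C = 11, D = 10, total pairs = 21.
Step 3: tau = (C - D)/(n(n-1)/2) = (11 - 10)/21 = 0.047619.
Step 4: Exact two-sided p-value (enumerate n! = 5040 permutations of y under H0): p = 1.000000.
Step 5: alpha = 0.1. fail to reject H0.

tau_b = 0.0476 (C=11, D=10), p = 1.000000, fail to reject H0.


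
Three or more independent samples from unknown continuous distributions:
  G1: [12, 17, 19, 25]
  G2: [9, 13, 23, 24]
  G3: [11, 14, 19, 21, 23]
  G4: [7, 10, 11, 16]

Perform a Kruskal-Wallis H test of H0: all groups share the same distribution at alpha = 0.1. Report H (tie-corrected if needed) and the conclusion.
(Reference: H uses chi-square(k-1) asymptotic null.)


Step 1: Combine all N = 17 observations and assign midranks.
sorted (value, group, rank): (7,G4,1), (9,G2,2), (10,G4,3), (11,G3,4.5), (11,G4,4.5), (12,G1,6), (13,G2,7), (14,G3,8), (16,G4,9), (17,G1,10), (19,G1,11.5), (19,G3,11.5), (21,G3,13), (23,G2,14.5), (23,G3,14.5), (24,G2,16), (25,G1,17)
Step 2: Sum ranks within each group.
R_1 = 44.5 (n_1 = 4)
R_2 = 39.5 (n_2 = 4)
R_3 = 51.5 (n_3 = 5)
R_4 = 17.5 (n_4 = 4)
Step 3: H = 12/(N(N+1)) * sum(R_i^2/n_i) - 3(N+1)
     = 12/(17*18) * (44.5^2/4 + 39.5^2/4 + 51.5^2/5 + 17.5^2/4) - 3*18
     = 0.039216 * 1492.14 - 54
     = 4.515196.
Step 4: Ties present; correction factor C = 1 - 18/(17^3 - 17) = 0.996324. Corrected H = 4.515196 / 0.996324 = 4.531857.
Step 5: Under H0, H ~ chi^2(3); p-value = 0.209466.
Step 6: alpha = 0.1. fail to reject H0.

H = 4.5319, df = 3, p = 0.209466, fail to reject H0.


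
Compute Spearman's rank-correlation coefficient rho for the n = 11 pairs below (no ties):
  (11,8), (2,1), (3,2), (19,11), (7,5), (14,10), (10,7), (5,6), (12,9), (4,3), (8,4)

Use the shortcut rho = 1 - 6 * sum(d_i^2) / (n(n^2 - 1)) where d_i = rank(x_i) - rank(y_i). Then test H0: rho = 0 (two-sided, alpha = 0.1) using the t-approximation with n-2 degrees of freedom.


Step 1: Rank x and y separately (midranks; no ties here).
rank(x): 11->8, 2->1, 3->2, 19->11, 7->5, 14->10, 10->7, 5->4, 12->9, 4->3, 8->6
rank(y): 8->8, 1->1, 2->2, 11->11, 5->5, 10->10, 7->7, 6->6, 9->9, 3->3, 4->4
Step 2: d_i = R_x(i) - R_y(i); compute d_i^2.
  (8-8)^2=0, (1-1)^2=0, (2-2)^2=0, (11-11)^2=0, (5-5)^2=0, (10-10)^2=0, (7-7)^2=0, (4-6)^2=4, (9-9)^2=0, (3-3)^2=0, (6-4)^2=4
sum(d^2) = 8.
Step 3: rho = 1 - 6*8 / (11*(11^2 - 1)) = 1 - 48/1320 = 0.963636.
Step 4: Under H0, t = rho * sqrt((n-2)/(1-rho^2)) = 10.8186 ~ t(9).
Step 5: Two-sided p-value from the t-distribution with 9 df = 0.000002.
Step 6: alpha = 0.1. reject H0.

rho = 0.9636, p = 0.000002, reject H0 at alpha = 0.1.


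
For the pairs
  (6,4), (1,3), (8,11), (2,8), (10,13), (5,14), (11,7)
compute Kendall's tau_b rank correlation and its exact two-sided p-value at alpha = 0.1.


Step 1: Enumerate the 21 unordered pairs (i,j) with i<j and classify each by sign(x_j-x_i) * sign(y_j-y_i).
  (1,2):dx=-5,dy=-1->C; (1,3):dx=+2,dy=+7->C; (1,4):dx=-4,dy=+4->D; (1,5):dx=+4,dy=+9->C
  (1,6):dx=-1,dy=+10->D; (1,7):dx=+5,dy=+3->C; (2,3):dx=+7,dy=+8->C; (2,4):dx=+1,dy=+5->C
  (2,5):dx=+9,dy=+10->C; (2,6):dx=+4,dy=+11->C; (2,7):dx=+10,dy=+4->C; (3,4):dx=-6,dy=-3->C
  (3,5):dx=+2,dy=+2->C; (3,6):dx=-3,dy=+3->D; (3,7):dx=+3,dy=-4->D; (4,5):dx=+8,dy=+5->C
  (4,6):dx=+3,dy=+6->C; (4,7):dx=+9,dy=-1->D; (5,6):dx=-5,dy=+1->D; (5,7):dx=+1,dy=-6->D
  (6,7):dx=+6,dy=-7->D
Step 2: C = 13, D = 8, total pairs = 21.
Step 3: tau = (C - D)/(n(n-1)/2) = (13 - 8)/21 = 0.238095.
Step 4: Exact two-sided p-value (enumerate n! = 5040 permutations of y under H0): p = 0.561905.
Step 5: alpha = 0.1. fail to reject H0.

tau_b = 0.2381 (C=13, D=8), p = 0.561905, fail to reject H0.


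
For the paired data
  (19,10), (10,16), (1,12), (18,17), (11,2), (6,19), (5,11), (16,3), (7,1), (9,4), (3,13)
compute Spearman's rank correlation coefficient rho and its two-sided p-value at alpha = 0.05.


Step 1: Rank x and y separately (midranks; no ties here).
rank(x): 19->11, 10->7, 1->1, 18->10, 11->8, 6->4, 5->3, 16->9, 7->5, 9->6, 3->2
rank(y): 10->5, 16->9, 12->7, 17->10, 2->2, 19->11, 11->6, 3->3, 1->1, 4->4, 13->8
Step 2: d_i = R_x(i) - R_y(i); compute d_i^2.
  (11-5)^2=36, (7-9)^2=4, (1-7)^2=36, (10-10)^2=0, (8-2)^2=36, (4-11)^2=49, (3-6)^2=9, (9-3)^2=36, (5-1)^2=16, (6-4)^2=4, (2-8)^2=36
sum(d^2) = 262.
Step 3: rho = 1 - 6*262 / (11*(11^2 - 1)) = 1 - 1572/1320 = -0.190909.
Step 4: Under H0, t = rho * sqrt((n-2)/(1-rho^2)) = -0.5835 ~ t(9).
Step 5: Two-sided p-value from the t-distribution with 9 df = 0.573913.
Step 6: alpha = 0.05. fail to reject H0.

rho = -0.1909, p = 0.573913, fail to reject H0 at alpha = 0.05.


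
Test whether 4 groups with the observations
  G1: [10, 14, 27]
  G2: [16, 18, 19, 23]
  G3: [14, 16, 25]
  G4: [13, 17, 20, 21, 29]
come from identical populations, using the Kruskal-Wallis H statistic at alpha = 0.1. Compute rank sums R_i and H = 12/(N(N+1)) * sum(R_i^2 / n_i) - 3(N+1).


Step 1: Combine all N = 15 observations and assign midranks.
sorted (value, group, rank): (10,G1,1), (13,G4,2), (14,G1,3.5), (14,G3,3.5), (16,G2,5.5), (16,G3,5.5), (17,G4,7), (18,G2,8), (19,G2,9), (20,G4,10), (21,G4,11), (23,G2,12), (25,G3,13), (27,G1,14), (29,G4,15)
Step 2: Sum ranks within each group.
R_1 = 18.5 (n_1 = 3)
R_2 = 34.5 (n_2 = 4)
R_3 = 22 (n_3 = 3)
R_4 = 45 (n_4 = 5)
Step 3: H = 12/(N(N+1)) * sum(R_i^2/n_i) - 3(N+1)
     = 12/(15*16) * (18.5^2/3 + 34.5^2/4 + 22^2/3 + 45^2/5) - 3*16
     = 0.050000 * 977.979 - 48
     = 0.898958.
Step 4: Ties present; correction factor C = 1 - 12/(15^3 - 15) = 0.996429. Corrected H = 0.898958 / 0.996429 = 0.902180.
Step 5: Under H0, H ~ chi^2(3); p-value = 0.824902.
Step 6: alpha = 0.1. fail to reject H0.

H = 0.9022, df = 3, p = 0.824902, fail to reject H0.


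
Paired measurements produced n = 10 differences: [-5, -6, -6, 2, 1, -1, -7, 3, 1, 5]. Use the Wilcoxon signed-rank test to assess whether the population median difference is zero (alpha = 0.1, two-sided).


Step 1: Drop any zero differences (none here) and take |d_i|.
|d| = [5, 6, 6, 2, 1, 1, 7, 3, 1, 5]
Step 2: Midrank |d_i| (ties get averaged ranks).
ranks: |5|->6.5, |6|->8.5, |6|->8.5, |2|->4, |1|->2, |1|->2, |7|->10, |3|->5, |1|->2, |5|->6.5
Step 3: Attach original signs; sum ranks with positive sign and with negative sign.
W+ = 4 + 2 + 5 + 2 + 6.5 = 19.5
W- = 6.5 + 8.5 + 8.5 + 2 + 10 = 35.5
(Check: W+ + W- = 55 should equal n(n+1)/2 = 55.)
Step 4: Test statistic W = min(W+, W-) = 19.5.
Step 5: Ties in |d|, so use the tie-corrected normal approximation.
        E[W] = n(n+1)/4 = 10*11/4 = 27.5.
        Tie groups: |d|=1 (t=3), |d|=5 (t=2), |d|=6 (t=2); sum(t^3 - t) = 36.
        Var[W] = n(n+1)(2n+1)/24 - sum(t^3-t)/48 = 2310/24 - 36/48 = 95.5.
        z = (W - E[W]) / sqrt(Var[W]) = (19.5 - 27.5) / 9.7724 = -0.8186.
        Two-sided p = 2*Phi(z) = 0.412997.
Step 6: alpha = 0.1. fail to reject H0.

W+ = 19.5, W- = 35.5, W = min = 19.5, p = 0.412997, fail to reject H0.


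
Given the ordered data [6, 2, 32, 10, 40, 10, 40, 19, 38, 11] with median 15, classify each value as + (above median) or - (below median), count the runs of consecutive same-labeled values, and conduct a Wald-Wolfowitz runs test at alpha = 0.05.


Step 1: Compute median = 15; label A = above, B = below.
Labels in order: BBABABAAAB  (n_A = 5, n_B = 5)
Step 2: Count runs R = 7.
Step 3: Under H0 (random ordering), E[R] = 2*n_A*n_B/(n_A+n_B) + 1 = 2*5*5/10 + 1 = 6.0000.
        Var[R] = 2*n_A*n_B*(2*n_A*n_B - n_A - n_B) / ((n_A+n_B)^2 * (n_A+n_B-1)) = 2000/900 = 2.2222.
        SD[R] = 1.4907.
Step 4: Continuity-corrected z = (R - 0.5 - E[R]) / SD[R] = (7 - 0.5 - 6.0000) / 1.4907 = 0.3354.
Step 5: Two-sided p-value via normal approximation = 2*(1 - Phi(|z|)) = 0.737316.
Step 6: alpha = 0.05. fail to reject H0.

R = 7, z = 0.3354, p = 0.737316, fail to reject H0.


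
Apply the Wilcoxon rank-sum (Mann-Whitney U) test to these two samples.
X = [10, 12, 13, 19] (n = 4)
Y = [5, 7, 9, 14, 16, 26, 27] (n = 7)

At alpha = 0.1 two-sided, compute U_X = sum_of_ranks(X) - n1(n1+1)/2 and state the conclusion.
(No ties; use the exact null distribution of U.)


Step 1: Combine and sort all 11 observations; assign midranks.
sorted (value, group): (5,Y), (7,Y), (9,Y), (10,X), (12,X), (13,X), (14,Y), (16,Y), (19,X), (26,Y), (27,Y)
ranks: 5->1, 7->2, 9->3, 10->4, 12->5, 13->6, 14->7, 16->8, 19->9, 26->10, 27->11
Step 2: Rank sum for X: R1 = 4 + 5 + 6 + 9 = 24.
Step 3: U_X = R1 - n1(n1+1)/2 = 24 - 4*5/2 = 24 - 10 = 14.
       U_Y = n1*n2 - U_X = 28 - 14 = 14.
Step 4: No ties, so the exact null distribution of U (based on enumerating the C(11,4) = 330 equally likely rank assignments) gives the two-sided p-value.
Step 5: p-value = 1.000000; compare to alpha = 0.1. fail to reject H0.

U_X = 14, p = 1.000000, fail to reject H0 at alpha = 0.1.


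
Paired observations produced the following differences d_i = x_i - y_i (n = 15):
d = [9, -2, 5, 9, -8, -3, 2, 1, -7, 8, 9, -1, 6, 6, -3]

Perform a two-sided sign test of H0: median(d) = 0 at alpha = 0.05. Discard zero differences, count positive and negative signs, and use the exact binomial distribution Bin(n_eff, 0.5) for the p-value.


Step 1: Discard zero differences. Original n = 15; n_eff = number of nonzero differences = 15.
Nonzero differences (with sign): +9, -2, +5, +9, -8, -3, +2, +1, -7, +8, +9, -1, +6, +6, -3
Step 2: Count signs: positive = 9, negative = 6.
Step 3: Under H0: P(positive) = 0.5, so the number of positives S ~ Bin(15, 0.5).
Step 4: Two-sided exact p-value = sum of Bin(15,0.5) probabilities at or below the observed probability = 0.607239.
Step 5: alpha = 0.05. fail to reject H0.

n_eff = 15, pos = 9, neg = 6, p = 0.607239, fail to reject H0.


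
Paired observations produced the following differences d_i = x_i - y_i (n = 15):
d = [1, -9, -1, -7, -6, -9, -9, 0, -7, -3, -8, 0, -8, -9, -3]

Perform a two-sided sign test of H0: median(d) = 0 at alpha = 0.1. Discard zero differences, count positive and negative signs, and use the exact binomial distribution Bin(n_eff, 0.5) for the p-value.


Step 1: Discard zero differences. Original n = 15; n_eff = number of nonzero differences = 13.
Nonzero differences (with sign): +1, -9, -1, -7, -6, -9, -9, -7, -3, -8, -8, -9, -3
Step 2: Count signs: positive = 1, negative = 12.
Step 3: Under H0: P(positive) = 0.5, so the number of positives S ~ Bin(13, 0.5).
Step 4: Two-sided exact p-value = sum of Bin(13,0.5) probabilities at or below the observed probability = 0.003418.
Step 5: alpha = 0.1. reject H0.

n_eff = 13, pos = 1, neg = 12, p = 0.003418, reject H0.


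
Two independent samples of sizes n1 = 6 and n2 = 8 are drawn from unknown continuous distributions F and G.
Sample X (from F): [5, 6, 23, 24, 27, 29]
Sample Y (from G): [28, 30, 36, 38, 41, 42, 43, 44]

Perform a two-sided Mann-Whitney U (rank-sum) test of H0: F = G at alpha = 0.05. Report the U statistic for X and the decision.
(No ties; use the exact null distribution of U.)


Step 1: Combine and sort all 14 observations; assign midranks.
sorted (value, group): (5,X), (6,X), (23,X), (24,X), (27,X), (28,Y), (29,X), (30,Y), (36,Y), (38,Y), (41,Y), (42,Y), (43,Y), (44,Y)
ranks: 5->1, 6->2, 23->3, 24->4, 27->5, 28->6, 29->7, 30->8, 36->9, 38->10, 41->11, 42->12, 43->13, 44->14
Step 2: Rank sum for X: R1 = 1 + 2 + 3 + 4 + 5 + 7 = 22.
Step 3: U_X = R1 - n1(n1+1)/2 = 22 - 6*7/2 = 22 - 21 = 1.
       U_Y = n1*n2 - U_X = 48 - 1 = 47.
Step 4: No ties, so the exact null distribution of U (based on enumerating the C(14,6) = 3003 equally likely rank assignments) gives the two-sided p-value.
Step 5: p-value = 0.001332; compare to alpha = 0.05. reject H0.

U_X = 1, p = 0.001332, reject H0 at alpha = 0.05.


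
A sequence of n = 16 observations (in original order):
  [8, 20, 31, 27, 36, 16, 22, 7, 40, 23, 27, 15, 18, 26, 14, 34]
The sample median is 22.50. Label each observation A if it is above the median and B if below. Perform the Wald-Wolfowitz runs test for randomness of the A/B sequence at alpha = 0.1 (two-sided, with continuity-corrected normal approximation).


Step 1: Compute median = 22.50; label A = above, B = below.
Labels in order: BBAAABBBAAABBABA  (n_A = 8, n_B = 8)
Step 2: Count runs R = 8.
Step 3: Under H0 (random ordering), E[R] = 2*n_A*n_B/(n_A+n_B) + 1 = 2*8*8/16 + 1 = 9.0000.
        Var[R] = 2*n_A*n_B*(2*n_A*n_B - n_A - n_B) / ((n_A+n_B)^2 * (n_A+n_B-1)) = 14336/3840 = 3.7333.
        SD[R] = 1.9322.
Step 4: Continuity-corrected z = (R + 0.5 - E[R]) / SD[R] = (8 + 0.5 - 9.0000) / 1.9322 = -0.2588.
Step 5: Two-sided p-value via normal approximation = 2*(1 - Phi(|z|)) = 0.795809.
Step 6: alpha = 0.1. fail to reject H0.

R = 8, z = -0.2588, p = 0.795809, fail to reject H0.
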